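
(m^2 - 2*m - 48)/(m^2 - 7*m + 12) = (m^2 - 2*m - 48)/(m^2 - 7*m + 12)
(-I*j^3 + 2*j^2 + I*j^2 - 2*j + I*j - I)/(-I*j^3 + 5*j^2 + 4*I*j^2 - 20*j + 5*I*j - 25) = (j^3 + j^2*(-1 + 2*I) - j*(1 + 2*I) + 1)/(j^3 + j^2*(-4 + 5*I) - 5*j*(1 + 4*I) - 25*I)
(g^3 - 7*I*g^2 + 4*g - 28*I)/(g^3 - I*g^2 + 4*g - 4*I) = (g - 7*I)/(g - I)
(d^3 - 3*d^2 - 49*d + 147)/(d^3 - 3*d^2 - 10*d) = (-d^3 + 3*d^2 + 49*d - 147)/(d*(-d^2 + 3*d + 10))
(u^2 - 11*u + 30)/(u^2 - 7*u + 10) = (u - 6)/(u - 2)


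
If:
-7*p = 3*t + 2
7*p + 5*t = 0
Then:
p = -5/7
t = 1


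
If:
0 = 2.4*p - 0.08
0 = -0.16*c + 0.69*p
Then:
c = 0.14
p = 0.03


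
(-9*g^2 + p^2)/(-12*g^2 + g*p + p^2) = (3*g + p)/(4*g + p)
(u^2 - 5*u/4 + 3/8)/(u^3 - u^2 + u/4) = (4*u - 3)/(2*u*(2*u - 1))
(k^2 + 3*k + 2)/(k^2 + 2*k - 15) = (k^2 + 3*k + 2)/(k^2 + 2*k - 15)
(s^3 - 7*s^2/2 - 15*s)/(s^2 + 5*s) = (s^2 - 7*s/2 - 15)/(s + 5)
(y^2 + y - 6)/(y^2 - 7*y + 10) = (y + 3)/(y - 5)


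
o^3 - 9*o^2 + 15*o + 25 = (o - 5)^2*(o + 1)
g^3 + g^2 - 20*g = g*(g - 4)*(g + 5)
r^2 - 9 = (r - 3)*(r + 3)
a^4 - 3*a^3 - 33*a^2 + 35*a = a*(a - 7)*(a - 1)*(a + 5)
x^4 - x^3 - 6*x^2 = x^2*(x - 3)*(x + 2)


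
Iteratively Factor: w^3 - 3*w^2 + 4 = (w - 2)*(w^2 - w - 2) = (w - 2)^2*(w + 1)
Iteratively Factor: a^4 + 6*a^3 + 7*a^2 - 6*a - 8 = (a + 1)*(a^3 + 5*a^2 + 2*a - 8) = (a - 1)*(a + 1)*(a^2 + 6*a + 8) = (a - 1)*(a + 1)*(a + 2)*(a + 4)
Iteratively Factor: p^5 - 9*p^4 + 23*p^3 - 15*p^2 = (p - 3)*(p^4 - 6*p^3 + 5*p^2) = (p - 3)*(p - 1)*(p^3 - 5*p^2) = (p - 5)*(p - 3)*(p - 1)*(p^2) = p*(p - 5)*(p - 3)*(p - 1)*(p)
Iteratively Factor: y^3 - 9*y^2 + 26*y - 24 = (y - 4)*(y^2 - 5*y + 6) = (y - 4)*(y - 2)*(y - 3)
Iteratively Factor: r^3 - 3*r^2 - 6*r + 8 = (r - 1)*(r^2 - 2*r - 8) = (r - 1)*(r + 2)*(r - 4)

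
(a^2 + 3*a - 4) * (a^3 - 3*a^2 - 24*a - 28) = a^5 - 37*a^3 - 88*a^2 + 12*a + 112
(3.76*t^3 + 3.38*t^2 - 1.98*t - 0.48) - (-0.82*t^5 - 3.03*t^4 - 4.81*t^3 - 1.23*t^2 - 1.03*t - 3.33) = 0.82*t^5 + 3.03*t^4 + 8.57*t^3 + 4.61*t^2 - 0.95*t + 2.85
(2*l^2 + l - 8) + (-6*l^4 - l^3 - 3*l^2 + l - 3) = -6*l^4 - l^3 - l^2 + 2*l - 11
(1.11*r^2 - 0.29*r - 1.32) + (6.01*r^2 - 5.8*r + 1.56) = 7.12*r^2 - 6.09*r + 0.24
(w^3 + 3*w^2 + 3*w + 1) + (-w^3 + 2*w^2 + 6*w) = 5*w^2 + 9*w + 1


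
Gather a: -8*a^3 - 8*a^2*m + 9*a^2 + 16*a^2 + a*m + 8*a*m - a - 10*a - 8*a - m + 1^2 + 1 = -8*a^3 + a^2*(25 - 8*m) + a*(9*m - 19) - m + 2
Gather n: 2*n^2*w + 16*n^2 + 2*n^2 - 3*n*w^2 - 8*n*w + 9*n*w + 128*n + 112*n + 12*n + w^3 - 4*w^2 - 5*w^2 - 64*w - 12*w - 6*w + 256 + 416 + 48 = n^2*(2*w + 18) + n*(-3*w^2 + w + 252) + w^3 - 9*w^2 - 82*w + 720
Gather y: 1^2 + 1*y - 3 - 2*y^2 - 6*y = -2*y^2 - 5*y - 2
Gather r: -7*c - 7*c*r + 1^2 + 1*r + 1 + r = -7*c + r*(2 - 7*c) + 2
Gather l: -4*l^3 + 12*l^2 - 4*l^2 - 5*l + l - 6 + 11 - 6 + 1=-4*l^3 + 8*l^2 - 4*l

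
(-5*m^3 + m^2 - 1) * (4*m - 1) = -20*m^4 + 9*m^3 - m^2 - 4*m + 1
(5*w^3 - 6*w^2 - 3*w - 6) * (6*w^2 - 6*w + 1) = 30*w^5 - 66*w^4 + 23*w^3 - 24*w^2 + 33*w - 6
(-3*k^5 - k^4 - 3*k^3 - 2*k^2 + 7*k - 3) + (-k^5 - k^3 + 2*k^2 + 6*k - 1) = -4*k^5 - k^4 - 4*k^3 + 13*k - 4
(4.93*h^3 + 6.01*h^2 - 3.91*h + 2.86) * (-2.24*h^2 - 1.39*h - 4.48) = -11.0432*h^5 - 20.3151*h^4 - 21.6819*h^3 - 27.8963*h^2 + 13.5414*h - 12.8128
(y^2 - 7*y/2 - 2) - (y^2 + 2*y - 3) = 1 - 11*y/2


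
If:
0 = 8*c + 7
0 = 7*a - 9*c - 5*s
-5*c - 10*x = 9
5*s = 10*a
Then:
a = 21/8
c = -7/8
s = 21/4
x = -37/80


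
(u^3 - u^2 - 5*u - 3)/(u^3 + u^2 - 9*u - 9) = (u + 1)/(u + 3)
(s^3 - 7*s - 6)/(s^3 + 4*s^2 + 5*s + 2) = (s - 3)/(s + 1)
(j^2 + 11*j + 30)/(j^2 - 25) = (j + 6)/(j - 5)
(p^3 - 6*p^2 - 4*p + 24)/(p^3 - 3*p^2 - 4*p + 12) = (p - 6)/(p - 3)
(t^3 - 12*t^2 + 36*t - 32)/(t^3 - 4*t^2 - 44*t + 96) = (t - 2)/(t + 6)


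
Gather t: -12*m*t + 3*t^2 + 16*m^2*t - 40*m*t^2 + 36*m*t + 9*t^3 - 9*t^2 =9*t^3 + t^2*(-40*m - 6) + t*(16*m^2 + 24*m)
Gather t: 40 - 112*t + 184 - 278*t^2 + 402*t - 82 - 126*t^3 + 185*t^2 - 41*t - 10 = -126*t^3 - 93*t^2 + 249*t + 132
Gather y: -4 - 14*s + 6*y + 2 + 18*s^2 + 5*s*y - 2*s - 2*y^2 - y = 18*s^2 - 16*s - 2*y^2 + y*(5*s + 5) - 2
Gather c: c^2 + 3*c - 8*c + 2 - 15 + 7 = c^2 - 5*c - 6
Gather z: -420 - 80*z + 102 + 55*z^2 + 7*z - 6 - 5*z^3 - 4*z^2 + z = -5*z^3 + 51*z^2 - 72*z - 324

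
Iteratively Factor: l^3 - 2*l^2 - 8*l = (l)*(l^2 - 2*l - 8) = l*(l + 2)*(l - 4)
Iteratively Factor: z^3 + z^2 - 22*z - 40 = (z - 5)*(z^2 + 6*z + 8) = (z - 5)*(z + 4)*(z + 2)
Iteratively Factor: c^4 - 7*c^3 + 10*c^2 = (c)*(c^3 - 7*c^2 + 10*c) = c*(c - 5)*(c^2 - 2*c) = c*(c - 5)*(c - 2)*(c)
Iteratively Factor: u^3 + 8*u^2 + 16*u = (u + 4)*(u^2 + 4*u) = (u + 4)^2*(u)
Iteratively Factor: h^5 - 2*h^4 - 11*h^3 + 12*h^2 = (h + 3)*(h^4 - 5*h^3 + 4*h^2) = h*(h + 3)*(h^3 - 5*h^2 + 4*h) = h^2*(h + 3)*(h^2 - 5*h + 4) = h^2*(h - 4)*(h + 3)*(h - 1)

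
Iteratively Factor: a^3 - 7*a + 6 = (a + 3)*(a^2 - 3*a + 2) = (a - 2)*(a + 3)*(a - 1)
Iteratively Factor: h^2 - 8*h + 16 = (h - 4)*(h - 4)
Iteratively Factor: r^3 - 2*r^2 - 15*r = (r - 5)*(r^2 + 3*r) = r*(r - 5)*(r + 3)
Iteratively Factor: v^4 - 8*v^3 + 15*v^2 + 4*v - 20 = (v - 5)*(v^3 - 3*v^2 + 4) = (v - 5)*(v + 1)*(v^2 - 4*v + 4) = (v - 5)*(v - 2)*(v + 1)*(v - 2)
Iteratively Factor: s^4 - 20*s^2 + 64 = (s - 4)*(s^3 + 4*s^2 - 4*s - 16) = (s - 4)*(s - 2)*(s^2 + 6*s + 8) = (s - 4)*(s - 2)*(s + 2)*(s + 4)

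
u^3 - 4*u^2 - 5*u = u*(u - 5)*(u + 1)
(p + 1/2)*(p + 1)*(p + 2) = p^3 + 7*p^2/2 + 7*p/2 + 1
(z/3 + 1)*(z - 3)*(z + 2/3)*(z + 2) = z^4/3 + 8*z^3/9 - 23*z^2/9 - 8*z - 4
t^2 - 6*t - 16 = (t - 8)*(t + 2)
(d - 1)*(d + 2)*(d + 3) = d^3 + 4*d^2 + d - 6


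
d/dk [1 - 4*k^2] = -8*k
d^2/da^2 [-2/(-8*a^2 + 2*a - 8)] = 2*(-16*a^2 + 4*a + (8*a - 1)^2 - 16)/(4*a^2 - a + 4)^3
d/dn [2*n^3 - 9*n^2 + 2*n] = 6*n^2 - 18*n + 2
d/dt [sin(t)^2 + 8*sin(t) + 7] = 2*(sin(t) + 4)*cos(t)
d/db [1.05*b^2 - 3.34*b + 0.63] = 2.1*b - 3.34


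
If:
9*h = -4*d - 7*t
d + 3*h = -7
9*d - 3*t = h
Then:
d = 28/41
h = -105/41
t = 119/41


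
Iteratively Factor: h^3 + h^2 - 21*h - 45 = (h + 3)*(h^2 - 2*h - 15) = (h + 3)^2*(h - 5)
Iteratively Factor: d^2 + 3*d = (d + 3)*(d)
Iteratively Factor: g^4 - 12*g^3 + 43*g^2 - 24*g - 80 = (g - 4)*(g^3 - 8*g^2 + 11*g + 20) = (g - 4)^2*(g^2 - 4*g - 5) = (g - 4)^2*(g + 1)*(g - 5)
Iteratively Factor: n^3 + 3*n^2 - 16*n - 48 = (n - 4)*(n^2 + 7*n + 12) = (n - 4)*(n + 4)*(n + 3)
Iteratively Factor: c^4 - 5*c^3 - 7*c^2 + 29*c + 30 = (c - 3)*(c^3 - 2*c^2 - 13*c - 10) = (c - 5)*(c - 3)*(c^2 + 3*c + 2) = (c - 5)*(c - 3)*(c + 2)*(c + 1)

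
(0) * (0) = 0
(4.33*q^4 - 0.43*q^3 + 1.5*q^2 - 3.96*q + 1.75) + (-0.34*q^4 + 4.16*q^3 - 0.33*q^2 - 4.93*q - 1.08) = 3.99*q^4 + 3.73*q^3 + 1.17*q^2 - 8.89*q + 0.67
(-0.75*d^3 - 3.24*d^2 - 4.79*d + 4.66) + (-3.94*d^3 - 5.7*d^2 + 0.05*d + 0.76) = -4.69*d^3 - 8.94*d^2 - 4.74*d + 5.42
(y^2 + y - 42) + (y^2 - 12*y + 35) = 2*y^2 - 11*y - 7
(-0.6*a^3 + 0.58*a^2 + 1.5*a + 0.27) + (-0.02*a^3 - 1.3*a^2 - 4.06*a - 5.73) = -0.62*a^3 - 0.72*a^2 - 2.56*a - 5.46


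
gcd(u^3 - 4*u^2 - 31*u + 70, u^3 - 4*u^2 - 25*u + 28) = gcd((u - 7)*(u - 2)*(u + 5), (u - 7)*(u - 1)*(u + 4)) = u - 7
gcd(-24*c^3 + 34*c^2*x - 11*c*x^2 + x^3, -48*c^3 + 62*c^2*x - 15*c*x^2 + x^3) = 6*c^2 - 7*c*x + x^2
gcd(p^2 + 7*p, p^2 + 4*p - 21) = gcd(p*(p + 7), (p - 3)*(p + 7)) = p + 7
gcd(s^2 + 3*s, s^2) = s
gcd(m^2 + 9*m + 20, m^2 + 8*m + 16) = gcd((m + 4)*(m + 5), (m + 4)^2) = m + 4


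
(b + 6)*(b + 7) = b^2 + 13*b + 42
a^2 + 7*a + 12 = (a + 3)*(a + 4)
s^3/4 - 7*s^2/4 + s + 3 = (s/4 + 1/4)*(s - 6)*(s - 2)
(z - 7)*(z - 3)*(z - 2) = z^3 - 12*z^2 + 41*z - 42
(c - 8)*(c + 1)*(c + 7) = c^3 - 57*c - 56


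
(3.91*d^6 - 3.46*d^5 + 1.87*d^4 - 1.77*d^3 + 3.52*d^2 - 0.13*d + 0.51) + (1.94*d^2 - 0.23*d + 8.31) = 3.91*d^6 - 3.46*d^5 + 1.87*d^4 - 1.77*d^3 + 5.46*d^2 - 0.36*d + 8.82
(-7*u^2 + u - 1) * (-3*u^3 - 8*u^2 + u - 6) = 21*u^5 + 53*u^4 - 12*u^3 + 51*u^2 - 7*u + 6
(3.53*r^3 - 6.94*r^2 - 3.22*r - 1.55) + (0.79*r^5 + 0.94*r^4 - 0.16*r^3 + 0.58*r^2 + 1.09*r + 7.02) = 0.79*r^5 + 0.94*r^4 + 3.37*r^3 - 6.36*r^2 - 2.13*r + 5.47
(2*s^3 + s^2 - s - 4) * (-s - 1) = -2*s^4 - 3*s^3 + 5*s + 4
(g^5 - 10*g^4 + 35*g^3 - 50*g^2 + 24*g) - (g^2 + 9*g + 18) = g^5 - 10*g^4 + 35*g^3 - 51*g^2 + 15*g - 18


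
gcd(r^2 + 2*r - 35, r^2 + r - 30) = r - 5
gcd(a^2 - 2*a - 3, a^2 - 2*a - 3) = a^2 - 2*a - 3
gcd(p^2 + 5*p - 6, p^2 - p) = p - 1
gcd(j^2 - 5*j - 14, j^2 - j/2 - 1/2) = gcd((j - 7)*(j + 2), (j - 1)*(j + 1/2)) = 1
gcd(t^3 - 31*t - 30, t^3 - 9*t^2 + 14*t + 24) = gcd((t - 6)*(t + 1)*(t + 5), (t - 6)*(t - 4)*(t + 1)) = t^2 - 5*t - 6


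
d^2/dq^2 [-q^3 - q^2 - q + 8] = -6*q - 2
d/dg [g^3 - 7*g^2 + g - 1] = 3*g^2 - 14*g + 1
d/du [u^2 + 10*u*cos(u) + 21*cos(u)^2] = -10*u*sin(u) + 2*u - 21*sin(2*u) + 10*cos(u)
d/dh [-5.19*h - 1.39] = -5.19000000000000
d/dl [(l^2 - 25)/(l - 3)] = (-l^2 + 2*l*(l - 3) + 25)/(l - 3)^2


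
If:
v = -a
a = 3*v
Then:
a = 0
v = 0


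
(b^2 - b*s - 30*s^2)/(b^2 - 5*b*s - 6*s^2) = (b + 5*s)/(b + s)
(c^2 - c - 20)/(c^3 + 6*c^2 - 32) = (c - 5)/(c^2 + 2*c - 8)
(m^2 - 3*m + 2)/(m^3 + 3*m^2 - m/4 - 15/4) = 4*(m - 2)/(4*m^2 + 16*m + 15)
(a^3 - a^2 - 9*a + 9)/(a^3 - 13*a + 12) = (a + 3)/(a + 4)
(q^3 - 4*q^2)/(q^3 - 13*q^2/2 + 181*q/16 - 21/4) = 16*q^2/(16*q^2 - 40*q + 21)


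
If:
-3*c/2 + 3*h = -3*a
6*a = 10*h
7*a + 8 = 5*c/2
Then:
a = 8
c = 128/5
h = 24/5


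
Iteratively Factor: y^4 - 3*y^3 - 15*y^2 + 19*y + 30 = (y - 2)*(y^3 - y^2 - 17*y - 15) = (y - 2)*(y + 1)*(y^2 - 2*y - 15) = (y - 5)*(y - 2)*(y + 1)*(y + 3)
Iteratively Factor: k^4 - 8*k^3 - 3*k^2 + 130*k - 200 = (k - 5)*(k^3 - 3*k^2 - 18*k + 40) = (k - 5)*(k - 2)*(k^2 - k - 20) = (k - 5)*(k - 2)*(k + 4)*(k - 5)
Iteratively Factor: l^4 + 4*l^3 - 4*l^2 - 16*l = (l + 4)*(l^3 - 4*l) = (l - 2)*(l + 4)*(l^2 + 2*l) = (l - 2)*(l + 2)*(l + 4)*(l)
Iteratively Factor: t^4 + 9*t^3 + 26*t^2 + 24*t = (t)*(t^3 + 9*t^2 + 26*t + 24) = t*(t + 3)*(t^2 + 6*t + 8) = t*(t + 2)*(t + 3)*(t + 4)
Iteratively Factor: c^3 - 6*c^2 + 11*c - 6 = (c - 1)*(c^2 - 5*c + 6) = (c - 2)*(c - 1)*(c - 3)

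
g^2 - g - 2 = (g - 2)*(g + 1)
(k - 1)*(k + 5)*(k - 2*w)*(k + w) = k^4 - k^3*w + 4*k^3 - 2*k^2*w^2 - 4*k^2*w - 5*k^2 - 8*k*w^2 + 5*k*w + 10*w^2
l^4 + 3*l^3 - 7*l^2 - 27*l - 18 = (l - 3)*(l + 1)*(l + 2)*(l + 3)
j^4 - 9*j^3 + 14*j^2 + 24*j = j*(j - 6)*(j - 4)*(j + 1)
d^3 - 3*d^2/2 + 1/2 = (d - 1)^2*(d + 1/2)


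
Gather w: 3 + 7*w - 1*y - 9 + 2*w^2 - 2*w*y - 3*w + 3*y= 2*w^2 + w*(4 - 2*y) + 2*y - 6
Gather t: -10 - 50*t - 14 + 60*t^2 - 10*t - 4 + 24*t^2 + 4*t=84*t^2 - 56*t - 28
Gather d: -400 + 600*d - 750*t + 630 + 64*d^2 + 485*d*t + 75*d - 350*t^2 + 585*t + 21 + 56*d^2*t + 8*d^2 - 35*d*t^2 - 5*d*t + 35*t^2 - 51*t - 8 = d^2*(56*t + 72) + d*(-35*t^2 + 480*t + 675) - 315*t^2 - 216*t + 243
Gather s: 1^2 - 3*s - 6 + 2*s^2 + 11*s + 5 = 2*s^2 + 8*s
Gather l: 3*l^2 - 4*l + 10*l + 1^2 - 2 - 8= 3*l^2 + 6*l - 9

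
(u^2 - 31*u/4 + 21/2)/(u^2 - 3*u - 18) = (u - 7/4)/(u + 3)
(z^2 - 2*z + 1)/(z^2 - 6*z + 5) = (z - 1)/(z - 5)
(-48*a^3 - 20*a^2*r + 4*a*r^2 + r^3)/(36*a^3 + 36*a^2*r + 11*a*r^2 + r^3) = (-4*a + r)/(3*a + r)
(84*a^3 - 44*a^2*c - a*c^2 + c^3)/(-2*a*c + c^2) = -42*a^2/c + a + c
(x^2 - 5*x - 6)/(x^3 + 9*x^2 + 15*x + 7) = (x - 6)/(x^2 + 8*x + 7)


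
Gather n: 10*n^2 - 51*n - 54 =10*n^2 - 51*n - 54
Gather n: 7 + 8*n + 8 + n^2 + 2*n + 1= n^2 + 10*n + 16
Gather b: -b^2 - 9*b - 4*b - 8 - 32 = -b^2 - 13*b - 40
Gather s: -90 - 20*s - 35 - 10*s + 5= -30*s - 120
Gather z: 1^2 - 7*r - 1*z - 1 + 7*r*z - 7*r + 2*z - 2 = -14*r + z*(7*r + 1) - 2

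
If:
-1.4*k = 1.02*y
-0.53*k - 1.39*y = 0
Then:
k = 0.00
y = 0.00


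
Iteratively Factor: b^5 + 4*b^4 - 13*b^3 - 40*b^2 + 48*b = (b - 3)*(b^4 + 7*b^3 + 8*b^2 - 16*b) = (b - 3)*(b + 4)*(b^3 + 3*b^2 - 4*b) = (b - 3)*(b + 4)^2*(b^2 - b) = b*(b - 3)*(b + 4)^2*(b - 1)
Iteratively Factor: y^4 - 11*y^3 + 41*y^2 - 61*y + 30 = (y - 1)*(y^3 - 10*y^2 + 31*y - 30) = (y - 2)*(y - 1)*(y^2 - 8*y + 15) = (y - 5)*(y - 2)*(y - 1)*(y - 3)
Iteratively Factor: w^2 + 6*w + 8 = (w + 4)*(w + 2)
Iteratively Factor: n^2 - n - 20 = (n - 5)*(n + 4)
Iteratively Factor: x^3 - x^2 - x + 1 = (x + 1)*(x^2 - 2*x + 1) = (x - 1)*(x + 1)*(x - 1)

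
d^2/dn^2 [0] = 0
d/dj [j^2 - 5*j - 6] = 2*j - 5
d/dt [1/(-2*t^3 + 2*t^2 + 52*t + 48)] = (3*t^2/2 - t - 13)/(-t^3 + t^2 + 26*t + 24)^2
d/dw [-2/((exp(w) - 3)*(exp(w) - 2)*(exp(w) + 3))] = 2*((exp(w) - 3)*(exp(w) - 2) + (exp(w) - 3)*(exp(w) + 3) + (exp(w) - 2)*(exp(w) + 3))*exp(w)/((exp(w) - 3)^2*(exp(w) - 2)^2*(exp(w) + 3)^2)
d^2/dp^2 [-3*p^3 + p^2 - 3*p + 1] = 2 - 18*p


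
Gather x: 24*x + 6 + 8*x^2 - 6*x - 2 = 8*x^2 + 18*x + 4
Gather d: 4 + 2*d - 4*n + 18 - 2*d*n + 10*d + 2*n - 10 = d*(12 - 2*n) - 2*n + 12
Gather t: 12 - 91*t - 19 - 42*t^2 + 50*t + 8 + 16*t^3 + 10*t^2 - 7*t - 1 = 16*t^3 - 32*t^2 - 48*t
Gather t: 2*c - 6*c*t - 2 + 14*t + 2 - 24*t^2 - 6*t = 2*c - 24*t^2 + t*(8 - 6*c)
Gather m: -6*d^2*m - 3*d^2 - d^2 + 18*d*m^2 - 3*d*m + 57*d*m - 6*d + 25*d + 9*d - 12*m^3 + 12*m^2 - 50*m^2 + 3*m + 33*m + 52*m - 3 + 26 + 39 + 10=-4*d^2 + 28*d - 12*m^3 + m^2*(18*d - 38) + m*(-6*d^2 + 54*d + 88) + 72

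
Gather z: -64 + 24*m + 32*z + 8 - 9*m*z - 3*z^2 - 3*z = 24*m - 3*z^2 + z*(29 - 9*m) - 56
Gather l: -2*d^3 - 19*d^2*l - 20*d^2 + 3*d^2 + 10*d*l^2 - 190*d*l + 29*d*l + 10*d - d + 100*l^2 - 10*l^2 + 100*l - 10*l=-2*d^3 - 17*d^2 + 9*d + l^2*(10*d + 90) + l*(-19*d^2 - 161*d + 90)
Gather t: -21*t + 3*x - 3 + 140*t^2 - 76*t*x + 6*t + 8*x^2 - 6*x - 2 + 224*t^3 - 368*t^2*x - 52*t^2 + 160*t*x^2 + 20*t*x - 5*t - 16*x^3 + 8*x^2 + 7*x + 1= 224*t^3 + t^2*(88 - 368*x) + t*(160*x^2 - 56*x - 20) - 16*x^3 + 16*x^2 + 4*x - 4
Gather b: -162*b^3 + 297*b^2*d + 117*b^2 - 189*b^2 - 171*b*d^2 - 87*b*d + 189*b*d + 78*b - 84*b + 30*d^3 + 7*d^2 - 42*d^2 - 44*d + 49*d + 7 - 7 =-162*b^3 + b^2*(297*d - 72) + b*(-171*d^2 + 102*d - 6) + 30*d^3 - 35*d^2 + 5*d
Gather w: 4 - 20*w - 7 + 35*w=15*w - 3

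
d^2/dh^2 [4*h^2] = 8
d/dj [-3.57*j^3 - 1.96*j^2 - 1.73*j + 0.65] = -10.71*j^2 - 3.92*j - 1.73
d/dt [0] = 0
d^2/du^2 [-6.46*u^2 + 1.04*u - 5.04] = -12.9200000000000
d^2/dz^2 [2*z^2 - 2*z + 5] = 4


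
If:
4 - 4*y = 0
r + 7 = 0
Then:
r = -7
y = 1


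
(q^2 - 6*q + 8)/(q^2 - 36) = (q^2 - 6*q + 8)/(q^2 - 36)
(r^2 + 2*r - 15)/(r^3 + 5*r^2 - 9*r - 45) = 1/(r + 3)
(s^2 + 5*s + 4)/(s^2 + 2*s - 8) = (s + 1)/(s - 2)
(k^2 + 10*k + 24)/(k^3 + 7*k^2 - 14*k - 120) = (k + 4)/(k^2 + k - 20)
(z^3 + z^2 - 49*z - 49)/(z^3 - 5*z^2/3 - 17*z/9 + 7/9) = 9*(z^2 - 49)/(9*z^2 - 24*z + 7)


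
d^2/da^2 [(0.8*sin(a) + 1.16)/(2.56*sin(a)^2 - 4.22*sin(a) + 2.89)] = (-5.24288*sin(a)^5 - 39.051264*sin(a)^4 + 83.593216*sin(a)^3 + 49.527248*sin(a)^2 - 131.5314*sin(a) + 43.66448)/(16.777216*sin(a)^6 - 82.968576*sin(a)^5 + 193.588224*sin(a)^4 - 262.478936*sin(a)^3 + 218.542956*sin(a)^2 - 105.737586*sin(a) + 24.137569)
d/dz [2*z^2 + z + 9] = 4*z + 1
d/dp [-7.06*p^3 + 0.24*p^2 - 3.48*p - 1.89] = -21.18*p^2 + 0.48*p - 3.48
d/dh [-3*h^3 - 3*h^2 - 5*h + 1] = -9*h^2 - 6*h - 5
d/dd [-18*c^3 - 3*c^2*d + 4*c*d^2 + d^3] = -3*c^2 + 8*c*d + 3*d^2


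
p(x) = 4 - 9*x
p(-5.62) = 54.58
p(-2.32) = 24.88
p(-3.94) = 39.46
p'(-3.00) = -9.00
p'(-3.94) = -9.00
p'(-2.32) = -9.00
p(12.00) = -104.00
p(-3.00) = 31.00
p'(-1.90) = -9.00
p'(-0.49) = -9.00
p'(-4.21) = -9.00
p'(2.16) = -9.00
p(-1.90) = 21.10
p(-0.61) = 9.49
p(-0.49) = 8.41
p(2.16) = -15.44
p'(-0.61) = -9.00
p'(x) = -9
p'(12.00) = -9.00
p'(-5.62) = -9.00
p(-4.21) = 41.89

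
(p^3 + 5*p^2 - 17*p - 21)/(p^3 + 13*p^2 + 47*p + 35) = (p - 3)/(p + 5)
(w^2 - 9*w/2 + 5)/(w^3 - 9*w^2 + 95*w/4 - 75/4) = 2*(w - 2)/(2*w^2 - 13*w + 15)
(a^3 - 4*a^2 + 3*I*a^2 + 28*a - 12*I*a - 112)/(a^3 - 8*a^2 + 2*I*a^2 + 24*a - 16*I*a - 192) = (a^2 + a*(-4 + 7*I) - 28*I)/(a^2 + a*(-8 + 6*I) - 48*I)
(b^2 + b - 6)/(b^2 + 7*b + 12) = (b - 2)/(b + 4)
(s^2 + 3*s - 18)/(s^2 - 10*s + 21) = (s + 6)/(s - 7)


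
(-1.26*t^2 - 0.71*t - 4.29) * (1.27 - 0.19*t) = 0.2394*t^3 - 1.4653*t^2 - 0.0865999999999999*t - 5.4483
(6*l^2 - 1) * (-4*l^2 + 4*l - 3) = -24*l^4 + 24*l^3 - 14*l^2 - 4*l + 3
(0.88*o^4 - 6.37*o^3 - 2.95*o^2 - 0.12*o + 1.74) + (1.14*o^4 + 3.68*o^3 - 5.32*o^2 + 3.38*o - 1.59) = 2.02*o^4 - 2.69*o^3 - 8.27*o^2 + 3.26*o + 0.15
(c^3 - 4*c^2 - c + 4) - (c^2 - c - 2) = c^3 - 5*c^2 + 6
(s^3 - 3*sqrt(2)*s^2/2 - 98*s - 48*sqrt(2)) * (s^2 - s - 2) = s^5 - 3*sqrt(2)*s^4/2 - s^4 - 100*s^3 + 3*sqrt(2)*s^3/2 - 45*sqrt(2)*s^2 + 98*s^2 + 48*sqrt(2)*s + 196*s + 96*sqrt(2)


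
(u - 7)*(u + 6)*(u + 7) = u^3 + 6*u^2 - 49*u - 294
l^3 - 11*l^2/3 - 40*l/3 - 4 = (l - 6)*(l + 1/3)*(l + 2)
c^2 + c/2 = c*(c + 1/2)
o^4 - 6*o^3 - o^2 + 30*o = o*(o - 5)*(o - 3)*(o + 2)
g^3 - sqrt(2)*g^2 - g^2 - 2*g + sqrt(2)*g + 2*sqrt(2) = (g - 2)*(g + 1)*(g - sqrt(2))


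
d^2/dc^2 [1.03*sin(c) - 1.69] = -1.03*sin(c)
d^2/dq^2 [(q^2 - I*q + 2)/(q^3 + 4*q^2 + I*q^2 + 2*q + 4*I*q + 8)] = (2*q^6 - 6*I*q^5 + q^4*(18 - 48*I) + q^3*(16 - 30*I) + q^2*(12 + 192*I) + q*(-96 + 408*I) - 112 + 64*I)/(q^9 + q^8*(12 + 3*I) + q^7*(51 + 36*I) + q^6*(100 + 155*I) + q^5*(150 + 324*I) + q^4*(264 + 540*I) + q^3*(296 + 848*I) + q^2*(480 + 576*I) + q*(384 + 768*I) + 512)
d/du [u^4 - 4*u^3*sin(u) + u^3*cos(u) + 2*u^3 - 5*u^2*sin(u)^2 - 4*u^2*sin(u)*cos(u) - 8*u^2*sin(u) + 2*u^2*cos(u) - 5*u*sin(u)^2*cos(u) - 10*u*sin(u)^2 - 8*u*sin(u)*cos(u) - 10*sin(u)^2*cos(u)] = -u^3*sin(u) - 4*u^3*cos(u) + 4*u^3 - 14*u^2*sin(u) - 5*u^2*sin(2*u) - 5*u^2*cos(u) - 4*u^2*cos(2*u) + 6*u^2 - 59*u*sin(u)/4 - 14*u*sin(2*u) - 15*u*sin(3*u)/4 + 4*u*cos(u) - 3*u*cos(2*u) - 5*u + 5*sin(u)/2 - 4*sin(2*u) - 15*sin(3*u)/2 - 5*cos(u)/4 + 5*cos(2*u) + 5*cos(3*u)/4 - 5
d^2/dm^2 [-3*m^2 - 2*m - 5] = -6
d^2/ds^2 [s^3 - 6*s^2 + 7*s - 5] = 6*s - 12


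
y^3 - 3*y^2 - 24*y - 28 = (y - 7)*(y + 2)^2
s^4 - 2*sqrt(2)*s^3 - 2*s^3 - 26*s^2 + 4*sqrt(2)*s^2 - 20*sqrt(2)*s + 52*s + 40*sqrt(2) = (s - 2)*(s - 5*sqrt(2))*(s + sqrt(2))*(s + 2*sqrt(2))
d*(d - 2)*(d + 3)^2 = d^4 + 4*d^3 - 3*d^2 - 18*d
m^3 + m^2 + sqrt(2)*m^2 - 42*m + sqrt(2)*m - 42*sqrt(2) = (m - 6)*(m + 7)*(m + sqrt(2))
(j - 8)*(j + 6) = j^2 - 2*j - 48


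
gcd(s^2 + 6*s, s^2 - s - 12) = 1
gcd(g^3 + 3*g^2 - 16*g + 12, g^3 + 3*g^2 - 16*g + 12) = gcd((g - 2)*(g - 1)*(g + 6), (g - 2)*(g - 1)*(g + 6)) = g^3 + 3*g^2 - 16*g + 12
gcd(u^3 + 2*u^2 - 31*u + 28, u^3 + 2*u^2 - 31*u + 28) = u^3 + 2*u^2 - 31*u + 28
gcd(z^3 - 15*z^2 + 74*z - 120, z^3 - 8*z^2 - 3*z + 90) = z^2 - 11*z + 30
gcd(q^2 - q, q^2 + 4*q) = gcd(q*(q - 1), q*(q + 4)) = q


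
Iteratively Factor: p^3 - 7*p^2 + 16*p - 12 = (p - 2)*(p^2 - 5*p + 6) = (p - 3)*(p - 2)*(p - 2)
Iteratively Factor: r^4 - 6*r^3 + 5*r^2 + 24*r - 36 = (r - 3)*(r^3 - 3*r^2 - 4*r + 12) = (r - 3)*(r - 2)*(r^2 - r - 6) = (r - 3)*(r - 2)*(r + 2)*(r - 3)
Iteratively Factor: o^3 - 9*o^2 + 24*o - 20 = (o - 2)*(o^2 - 7*o + 10) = (o - 5)*(o - 2)*(o - 2)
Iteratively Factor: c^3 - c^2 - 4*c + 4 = (c - 1)*(c^2 - 4) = (c - 2)*(c - 1)*(c + 2)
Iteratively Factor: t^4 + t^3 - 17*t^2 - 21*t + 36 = (t + 3)*(t^3 - 2*t^2 - 11*t + 12) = (t + 3)^2*(t^2 - 5*t + 4) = (t - 1)*(t + 3)^2*(t - 4)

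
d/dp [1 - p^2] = -2*p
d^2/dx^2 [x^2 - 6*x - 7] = 2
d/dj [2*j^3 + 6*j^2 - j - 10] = 6*j^2 + 12*j - 1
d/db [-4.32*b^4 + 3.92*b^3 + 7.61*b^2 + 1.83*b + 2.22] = -17.28*b^3 + 11.76*b^2 + 15.22*b + 1.83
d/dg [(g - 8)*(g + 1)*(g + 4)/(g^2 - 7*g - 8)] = 1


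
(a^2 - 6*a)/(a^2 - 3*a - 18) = a/(a + 3)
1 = 1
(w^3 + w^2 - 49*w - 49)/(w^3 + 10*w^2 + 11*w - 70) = (w^2 - 6*w - 7)/(w^2 + 3*w - 10)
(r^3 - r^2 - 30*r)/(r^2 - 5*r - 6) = r*(r + 5)/(r + 1)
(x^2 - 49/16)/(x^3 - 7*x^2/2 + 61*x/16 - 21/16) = (4*x + 7)/(4*x^2 - 7*x + 3)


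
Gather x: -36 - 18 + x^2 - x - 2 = x^2 - x - 56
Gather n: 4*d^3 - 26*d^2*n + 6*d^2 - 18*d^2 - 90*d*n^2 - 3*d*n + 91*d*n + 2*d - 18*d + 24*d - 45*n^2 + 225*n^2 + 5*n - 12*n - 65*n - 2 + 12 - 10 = 4*d^3 - 12*d^2 + 8*d + n^2*(180 - 90*d) + n*(-26*d^2 + 88*d - 72)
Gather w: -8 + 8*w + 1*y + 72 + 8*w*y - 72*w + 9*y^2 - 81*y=w*(8*y - 64) + 9*y^2 - 80*y + 64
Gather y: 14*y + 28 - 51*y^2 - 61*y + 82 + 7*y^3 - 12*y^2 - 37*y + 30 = 7*y^3 - 63*y^2 - 84*y + 140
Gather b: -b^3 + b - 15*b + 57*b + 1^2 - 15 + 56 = -b^3 + 43*b + 42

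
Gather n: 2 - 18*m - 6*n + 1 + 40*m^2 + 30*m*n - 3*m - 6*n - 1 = 40*m^2 - 21*m + n*(30*m - 12) + 2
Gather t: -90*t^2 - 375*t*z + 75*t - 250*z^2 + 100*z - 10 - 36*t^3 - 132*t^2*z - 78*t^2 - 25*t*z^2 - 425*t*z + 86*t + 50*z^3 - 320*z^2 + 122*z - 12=-36*t^3 + t^2*(-132*z - 168) + t*(-25*z^2 - 800*z + 161) + 50*z^3 - 570*z^2 + 222*z - 22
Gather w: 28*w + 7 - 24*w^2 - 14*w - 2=-24*w^2 + 14*w + 5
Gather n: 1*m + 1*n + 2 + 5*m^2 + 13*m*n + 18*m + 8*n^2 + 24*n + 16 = 5*m^2 + 19*m + 8*n^2 + n*(13*m + 25) + 18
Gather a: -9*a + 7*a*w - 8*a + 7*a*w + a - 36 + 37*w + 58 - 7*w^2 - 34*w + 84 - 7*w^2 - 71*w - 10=a*(14*w - 16) - 14*w^2 - 68*w + 96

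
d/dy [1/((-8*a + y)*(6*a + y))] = ((-8*a + y)*(6*a + y) + (8*a - y)^2)/((6*a + y)^2*(8*a - y)^3)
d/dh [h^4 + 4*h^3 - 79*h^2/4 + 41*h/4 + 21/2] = 4*h^3 + 12*h^2 - 79*h/2 + 41/4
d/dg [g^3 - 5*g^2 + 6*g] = 3*g^2 - 10*g + 6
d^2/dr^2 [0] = 0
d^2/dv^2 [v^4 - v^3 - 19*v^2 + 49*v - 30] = 12*v^2 - 6*v - 38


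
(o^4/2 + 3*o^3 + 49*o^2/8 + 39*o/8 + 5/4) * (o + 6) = o^5/2 + 6*o^4 + 193*o^3/8 + 333*o^2/8 + 61*o/2 + 15/2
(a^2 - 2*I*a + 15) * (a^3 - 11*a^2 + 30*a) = a^5 - 11*a^4 - 2*I*a^4 + 45*a^3 + 22*I*a^3 - 165*a^2 - 60*I*a^2 + 450*a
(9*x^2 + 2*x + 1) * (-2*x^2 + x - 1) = -18*x^4 + 5*x^3 - 9*x^2 - x - 1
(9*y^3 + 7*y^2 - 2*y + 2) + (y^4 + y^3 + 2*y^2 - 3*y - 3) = y^4 + 10*y^3 + 9*y^2 - 5*y - 1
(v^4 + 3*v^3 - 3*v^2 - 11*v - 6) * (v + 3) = v^5 + 6*v^4 + 6*v^3 - 20*v^2 - 39*v - 18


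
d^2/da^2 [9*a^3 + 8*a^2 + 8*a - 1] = 54*a + 16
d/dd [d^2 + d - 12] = 2*d + 1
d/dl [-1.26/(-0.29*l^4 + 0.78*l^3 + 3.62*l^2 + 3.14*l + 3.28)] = (-1.4616*l^3 + 2.9484*l^2 + 9.1224*l + 3.9564)/(-0.29*l^4 + 0.78*l^3 + 3.62*l^2 + 3.14*l + 3.28)^2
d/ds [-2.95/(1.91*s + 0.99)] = 5.6345/(1.91*s + 0.99)^2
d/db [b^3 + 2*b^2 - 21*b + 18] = 3*b^2 + 4*b - 21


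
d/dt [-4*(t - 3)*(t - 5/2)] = 22 - 8*t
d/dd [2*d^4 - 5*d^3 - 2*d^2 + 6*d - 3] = 8*d^3 - 15*d^2 - 4*d + 6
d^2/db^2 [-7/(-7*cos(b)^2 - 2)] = 98*(-14*sin(b)^4 + 3*sin(b)^2 + 9)/(7*cos(b)^2 + 2)^3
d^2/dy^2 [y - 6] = 0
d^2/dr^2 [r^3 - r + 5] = 6*r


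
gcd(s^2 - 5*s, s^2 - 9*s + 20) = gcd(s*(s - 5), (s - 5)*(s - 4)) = s - 5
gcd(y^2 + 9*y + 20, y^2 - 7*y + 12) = 1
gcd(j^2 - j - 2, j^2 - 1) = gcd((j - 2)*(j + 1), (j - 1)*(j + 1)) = j + 1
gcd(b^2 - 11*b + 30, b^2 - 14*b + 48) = b - 6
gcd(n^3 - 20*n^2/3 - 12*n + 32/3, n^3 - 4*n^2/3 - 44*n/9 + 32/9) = n^2 + 4*n/3 - 4/3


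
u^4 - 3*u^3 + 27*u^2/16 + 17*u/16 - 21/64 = (u - 7/4)*(u - 3/2)*(u - 1/4)*(u + 1/2)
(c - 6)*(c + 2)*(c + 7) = c^3 + 3*c^2 - 40*c - 84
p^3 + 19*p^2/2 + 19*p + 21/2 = (p + 1)*(p + 3/2)*(p + 7)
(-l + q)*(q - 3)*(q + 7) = -l*q^2 - 4*l*q + 21*l + q^3 + 4*q^2 - 21*q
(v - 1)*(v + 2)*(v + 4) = v^3 + 5*v^2 + 2*v - 8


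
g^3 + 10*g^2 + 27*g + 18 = (g + 1)*(g + 3)*(g + 6)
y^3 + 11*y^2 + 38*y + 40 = (y + 2)*(y + 4)*(y + 5)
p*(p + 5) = p^2 + 5*p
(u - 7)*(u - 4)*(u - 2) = u^3 - 13*u^2 + 50*u - 56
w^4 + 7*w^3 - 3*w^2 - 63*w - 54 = (w - 3)*(w + 1)*(w + 3)*(w + 6)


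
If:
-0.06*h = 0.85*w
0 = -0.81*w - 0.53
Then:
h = 9.27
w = -0.65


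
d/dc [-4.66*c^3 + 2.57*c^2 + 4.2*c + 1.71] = -13.98*c^2 + 5.14*c + 4.2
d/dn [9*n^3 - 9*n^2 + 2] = 9*n*(3*n - 2)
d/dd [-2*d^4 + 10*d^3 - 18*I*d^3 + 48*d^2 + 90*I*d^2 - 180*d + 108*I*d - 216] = -8*d^3 + d^2*(30 - 54*I) + d*(96 + 180*I) - 180 + 108*I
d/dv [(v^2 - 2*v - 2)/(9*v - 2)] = (9*v^2 - 4*v + 22)/(81*v^2 - 36*v + 4)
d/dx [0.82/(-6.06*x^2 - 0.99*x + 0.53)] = (9.9384*x + 0.8118)/(6.06*x^2 + 0.99*x - 0.53)^2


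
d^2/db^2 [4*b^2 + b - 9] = 8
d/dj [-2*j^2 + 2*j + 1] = 2 - 4*j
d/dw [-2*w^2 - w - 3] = -4*w - 1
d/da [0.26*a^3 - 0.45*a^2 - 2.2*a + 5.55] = 0.78*a^2 - 0.9*a - 2.2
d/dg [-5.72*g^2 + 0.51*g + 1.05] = 0.51 - 11.44*g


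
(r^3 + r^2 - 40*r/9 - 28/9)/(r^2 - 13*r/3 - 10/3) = (3*r^2 + r - 14)/(3*(r - 5))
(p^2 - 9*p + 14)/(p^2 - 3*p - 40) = (-p^2 + 9*p - 14)/(-p^2 + 3*p + 40)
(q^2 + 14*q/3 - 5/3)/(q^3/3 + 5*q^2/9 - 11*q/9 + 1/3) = 3*(q + 5)/(q^2 + 2*q - 3)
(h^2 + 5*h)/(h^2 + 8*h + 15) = h/(h + 3)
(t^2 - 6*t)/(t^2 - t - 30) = t/(t + 5)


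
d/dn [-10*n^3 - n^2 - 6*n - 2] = -30*n^2 - 2*n - 6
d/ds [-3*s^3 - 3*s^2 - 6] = 3*s*(-3*s - 2)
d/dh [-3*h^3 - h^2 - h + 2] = -9*h^2 - 2*h - 1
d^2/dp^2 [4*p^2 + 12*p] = 8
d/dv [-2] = 0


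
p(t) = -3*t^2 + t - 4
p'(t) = 1 - 6*t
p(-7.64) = -186.75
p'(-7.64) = 46.84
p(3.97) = -47.31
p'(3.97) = -22.82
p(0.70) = -4.77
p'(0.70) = -3.20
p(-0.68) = -6.07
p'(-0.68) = 5.08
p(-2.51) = -25.41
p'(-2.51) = 16.06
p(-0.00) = -4.00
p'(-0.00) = 1.00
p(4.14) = -51.28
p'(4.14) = -23.84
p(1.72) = -11.16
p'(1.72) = -9.32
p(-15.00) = -694.00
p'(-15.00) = 91.00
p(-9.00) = -256.00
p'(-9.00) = 55.00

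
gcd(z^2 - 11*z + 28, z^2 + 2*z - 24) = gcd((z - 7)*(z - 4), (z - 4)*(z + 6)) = z - 4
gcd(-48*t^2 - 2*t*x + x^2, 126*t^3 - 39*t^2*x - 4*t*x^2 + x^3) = 6*t + x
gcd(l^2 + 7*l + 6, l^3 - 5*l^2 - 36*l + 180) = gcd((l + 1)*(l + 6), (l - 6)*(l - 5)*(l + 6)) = l + 6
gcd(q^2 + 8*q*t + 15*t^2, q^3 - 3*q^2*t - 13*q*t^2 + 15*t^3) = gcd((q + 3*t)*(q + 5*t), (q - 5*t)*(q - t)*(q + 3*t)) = q + 3*t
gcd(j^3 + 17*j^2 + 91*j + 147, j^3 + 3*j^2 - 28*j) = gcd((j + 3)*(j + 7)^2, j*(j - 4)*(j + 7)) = j + 7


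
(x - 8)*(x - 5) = x^2 - 13*x + 40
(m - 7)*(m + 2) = m^2 - 5*m - 14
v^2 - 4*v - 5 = (v - 5)*(v + 1)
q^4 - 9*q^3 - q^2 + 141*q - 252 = (q - 7)*(q - 3)^2*(q + 4)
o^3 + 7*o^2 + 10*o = o*(o + 2)*(o + 5)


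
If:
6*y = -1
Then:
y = -1/6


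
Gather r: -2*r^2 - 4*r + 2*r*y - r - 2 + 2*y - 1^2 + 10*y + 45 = -2*r^2 + r*(2*y - 5) + 12*y + 42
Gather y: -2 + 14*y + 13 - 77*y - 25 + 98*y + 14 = 35*y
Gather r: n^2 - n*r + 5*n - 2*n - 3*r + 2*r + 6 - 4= n^2 + 3*n + r*(-n - 1) + 2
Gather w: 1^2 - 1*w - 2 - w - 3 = -2*w - 4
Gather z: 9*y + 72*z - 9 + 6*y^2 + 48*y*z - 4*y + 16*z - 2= 6*y^2 + 5*y + z*(48*y + 88) - 11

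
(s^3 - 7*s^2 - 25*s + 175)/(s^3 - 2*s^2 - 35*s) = (s - 5)/s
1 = 1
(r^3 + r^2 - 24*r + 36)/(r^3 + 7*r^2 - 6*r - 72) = (r - 2)/(r + 4)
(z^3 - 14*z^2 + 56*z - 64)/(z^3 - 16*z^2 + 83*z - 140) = (z^2 - 10*z + 16)/(z^2 - 12*z + 35)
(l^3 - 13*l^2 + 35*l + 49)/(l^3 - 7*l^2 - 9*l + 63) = (l^2 - 6*l - 7)/(l^2 - 9)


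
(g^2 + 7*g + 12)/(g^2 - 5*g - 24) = (g + 4)/(g - 8)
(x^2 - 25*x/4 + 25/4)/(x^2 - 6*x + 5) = (x - 5/4)/(x - 1)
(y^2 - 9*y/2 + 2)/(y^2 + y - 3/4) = 2*(y - 4)/(2*y + 3)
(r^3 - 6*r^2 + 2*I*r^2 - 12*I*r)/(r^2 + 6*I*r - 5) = r*(r^2 + 2*r*(-3 + I) - 12*I)/(r^2 + 6*I*r - 5)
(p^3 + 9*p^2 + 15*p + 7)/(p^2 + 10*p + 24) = (p^3 + 9*p^2 + 15*p + 7)/(p^2 + 10*p + 24)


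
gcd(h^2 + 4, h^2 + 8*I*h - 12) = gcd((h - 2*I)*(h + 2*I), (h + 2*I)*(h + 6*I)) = h + 2*I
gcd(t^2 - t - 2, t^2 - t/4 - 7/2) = t - 2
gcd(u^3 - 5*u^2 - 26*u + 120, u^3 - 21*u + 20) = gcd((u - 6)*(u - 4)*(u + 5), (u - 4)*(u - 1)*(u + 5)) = u^2 + u - 20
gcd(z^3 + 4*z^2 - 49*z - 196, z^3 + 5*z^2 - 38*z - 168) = z^2 + 11*z + 28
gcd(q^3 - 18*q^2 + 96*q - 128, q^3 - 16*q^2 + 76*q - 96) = q^2 - 10*q + 16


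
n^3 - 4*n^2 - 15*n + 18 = (n - 6)*(n - 1)*(n + 3)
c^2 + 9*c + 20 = (c + 4)*(c + 5)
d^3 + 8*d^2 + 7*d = d*(d + 1)*(d + 7)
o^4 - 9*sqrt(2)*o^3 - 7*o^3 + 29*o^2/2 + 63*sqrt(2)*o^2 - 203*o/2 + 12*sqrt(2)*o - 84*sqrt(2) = (o - 7)*(o - 8*sqrt(2))*(o - 3*sqrt(2)/2)*(o + sqrt(2)/2)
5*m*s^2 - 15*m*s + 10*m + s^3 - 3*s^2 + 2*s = (5*m + s)*(s - 2)*(s - 1)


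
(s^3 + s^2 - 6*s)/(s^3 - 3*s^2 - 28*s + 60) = s*(s + 3)/(s^2 - s - 30)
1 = 1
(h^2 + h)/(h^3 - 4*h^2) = (h + 1)/(h*(h - 4))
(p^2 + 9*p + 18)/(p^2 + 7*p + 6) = (p + 3)/(p + 1)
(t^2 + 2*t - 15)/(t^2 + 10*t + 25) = (t - 3)/(t + 5)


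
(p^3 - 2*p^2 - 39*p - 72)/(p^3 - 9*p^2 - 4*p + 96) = (p + 3)/(p - 4)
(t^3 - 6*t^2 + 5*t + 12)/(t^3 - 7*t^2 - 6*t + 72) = (t^2 - 2*t - 3)/(t^2 - 3*t - 18)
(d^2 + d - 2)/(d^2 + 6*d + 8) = (d - 1)/(d + 4)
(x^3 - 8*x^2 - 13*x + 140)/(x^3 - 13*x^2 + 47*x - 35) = (x + 4)/(x - 1)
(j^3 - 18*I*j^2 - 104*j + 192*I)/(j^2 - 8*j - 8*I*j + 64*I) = (j^2 - 10*I*j - 24)/(j - 8)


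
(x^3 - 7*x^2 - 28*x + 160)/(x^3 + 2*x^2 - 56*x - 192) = (x^2 + x - 20)/(x^2 + 10*x + 24)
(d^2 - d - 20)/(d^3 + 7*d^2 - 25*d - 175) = (d + 4)/(d^2 + 12*d + 35)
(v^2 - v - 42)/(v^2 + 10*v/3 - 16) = 3*(v - 7)/(3*v - 8)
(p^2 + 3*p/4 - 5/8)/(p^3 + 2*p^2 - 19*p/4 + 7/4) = (4*p + 5)/(2*(2*p^2 + 5*p - 7))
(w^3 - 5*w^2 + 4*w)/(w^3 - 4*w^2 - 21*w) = (-w^2 + 5*w - 4)/(-w^2 + 4*w + 21)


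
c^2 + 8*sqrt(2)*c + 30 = (c + 3*sqrt(2))*(c + 5*sqrt(2))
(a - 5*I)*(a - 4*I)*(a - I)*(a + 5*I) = a^4 - 5*I*a^3 + 21*a^2 - 125*I*a - 100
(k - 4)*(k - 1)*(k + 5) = k^3 - 21*k + 20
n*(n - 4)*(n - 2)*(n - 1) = n^4 - 7*n^3 + 14*n^2 - 8*n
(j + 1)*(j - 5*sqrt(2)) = j^2 - 5*sqrt(2)*j + j - 5*sqrt(2)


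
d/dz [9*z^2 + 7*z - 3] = 18*z + 7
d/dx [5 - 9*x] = -9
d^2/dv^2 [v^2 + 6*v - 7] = 2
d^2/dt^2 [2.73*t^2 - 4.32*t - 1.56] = 5.46000000000000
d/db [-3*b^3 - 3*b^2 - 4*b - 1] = -9*b^2 - 6*b - 4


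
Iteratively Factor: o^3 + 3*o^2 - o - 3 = (o + 1)*(o^2 + 2*o - 3) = (o + 1)*(o + 3)*(o - 1)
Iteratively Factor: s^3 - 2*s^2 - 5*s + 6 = (s - 1)*(s^2 - s - 6) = (s - 1)*(s + 2)*(s - 3)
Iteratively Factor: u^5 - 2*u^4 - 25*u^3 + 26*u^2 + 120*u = (u + 4)*(u^4 - 6*u^3 - u^2 + 30*u) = u*(u + 4)*(u^3 - 6*u^2 - u + 30) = u*(u - 3)*(u + 4)*(u^2 - 3*u - 10) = u*(u - 5)*(u - 3)*(u + 4)*(u + 2)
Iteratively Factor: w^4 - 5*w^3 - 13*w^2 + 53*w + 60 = (w - 4)*(w^3 - w^2 - 17*w - 15) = (w - 4)*(w + 1)*(w^2 - 2*w - 15) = (w - 4)*(w + 1)*(w + 3)*(w - 5)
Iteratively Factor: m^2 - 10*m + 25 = (m - 5)*(m - 5)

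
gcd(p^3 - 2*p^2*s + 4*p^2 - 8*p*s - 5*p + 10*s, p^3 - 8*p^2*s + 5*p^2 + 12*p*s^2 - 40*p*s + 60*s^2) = p^2 - 2*p*s + 5*p - 10*s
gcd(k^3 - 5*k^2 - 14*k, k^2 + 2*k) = k^2 + 2*k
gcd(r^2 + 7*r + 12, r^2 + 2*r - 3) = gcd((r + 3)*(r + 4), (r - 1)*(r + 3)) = r + 3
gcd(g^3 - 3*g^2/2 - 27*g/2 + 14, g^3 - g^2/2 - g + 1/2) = g - 1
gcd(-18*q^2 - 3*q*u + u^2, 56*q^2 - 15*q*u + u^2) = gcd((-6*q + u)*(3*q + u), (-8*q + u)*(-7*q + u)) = 1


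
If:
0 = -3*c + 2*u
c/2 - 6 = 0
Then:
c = 12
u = 18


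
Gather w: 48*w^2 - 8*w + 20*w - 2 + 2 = 48*w^2 + 12*w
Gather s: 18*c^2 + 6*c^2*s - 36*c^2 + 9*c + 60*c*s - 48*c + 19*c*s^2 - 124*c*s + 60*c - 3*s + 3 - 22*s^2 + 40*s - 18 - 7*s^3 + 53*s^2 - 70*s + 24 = -18*c^2 + 21*c - 7*s^3 + s^2*(19*c + 31) + s*(6*c^2 - 64*c - 33) + 9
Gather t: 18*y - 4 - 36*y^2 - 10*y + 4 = -36*y^2 + 8*y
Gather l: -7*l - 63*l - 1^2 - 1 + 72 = 70 - 70*l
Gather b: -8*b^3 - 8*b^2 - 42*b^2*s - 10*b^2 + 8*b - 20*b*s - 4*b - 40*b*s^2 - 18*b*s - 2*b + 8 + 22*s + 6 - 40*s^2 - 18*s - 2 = -8*b^3 + b^2*(-42*s - 18) + b*(-40*s^2 - 38*s + 2) - 40*s^2 + 4*s + 12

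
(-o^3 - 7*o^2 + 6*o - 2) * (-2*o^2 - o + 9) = 2*o^5 + 15*o^4 - 14*o^3 - 65*o^2 + 56*o - 18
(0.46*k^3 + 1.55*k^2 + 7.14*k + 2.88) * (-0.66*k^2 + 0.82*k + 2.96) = -0.3036*k^5 - 0.6458*k^4 - 2.0798*k^3 + 8.542*k^2 + 23.496*k + 8.5248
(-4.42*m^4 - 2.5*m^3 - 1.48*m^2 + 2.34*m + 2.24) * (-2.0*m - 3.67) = 8.84*m^5 + 21.2214*m^4 + 12.135*m^3 + 0.7516*m^2 - 13.0678*m - 8.2208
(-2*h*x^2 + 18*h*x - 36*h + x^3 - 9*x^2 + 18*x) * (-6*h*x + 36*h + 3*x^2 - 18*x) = 12*h^2*x^3 - 180*h^2*x^2 + 864*h^2*x - 1296*h^2 - 12*h*x^4 + 180*h*x^3 - 864*h*x^2 + 1296*h*x + 3*x^5 - 45*x^4 + 216*x^3 - 324*x^2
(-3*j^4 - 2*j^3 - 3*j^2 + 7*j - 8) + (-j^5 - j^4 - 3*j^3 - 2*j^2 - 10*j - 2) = -j^5 - 4*j^4 - 5*j^3 - 5*j^2 - 3*j - 10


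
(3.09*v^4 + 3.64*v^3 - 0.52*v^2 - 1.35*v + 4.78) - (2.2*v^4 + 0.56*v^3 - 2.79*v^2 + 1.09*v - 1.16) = 0.89*v^4 + 3.08*v^3 + 2.27*v^2 - 2.44*v + 5.94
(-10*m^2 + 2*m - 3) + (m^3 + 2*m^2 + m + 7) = m^3 - 8*m^2 + 3*m + 4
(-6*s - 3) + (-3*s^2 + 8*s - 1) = -3*s^2 + 2*s - 4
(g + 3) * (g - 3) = g^2 - 9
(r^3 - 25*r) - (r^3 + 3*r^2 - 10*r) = -3*r^2 - 15*r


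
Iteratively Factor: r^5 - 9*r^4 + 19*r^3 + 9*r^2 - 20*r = (r - 4)*(r^4 - 5*r^3 - r^2 + 5*r) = (r - 4)*(r - 1)*(r^3 - 4*r^2 - 5*r) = (r - 4)*(r - 1)*(r + 1)*(r^2 - 5*r) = r*(r - 4)*(r - 1)*(r + 1)*(r - 5)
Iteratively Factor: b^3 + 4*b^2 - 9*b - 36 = (b + 4)*(b^2 - 9) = (b + 3)*(b + 4)*(b - 3)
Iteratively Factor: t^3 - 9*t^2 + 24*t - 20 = (t - 2)*(t^2 - 7*t + 10) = (t - 2)^2*(t - 5)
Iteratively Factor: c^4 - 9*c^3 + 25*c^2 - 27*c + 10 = (c - 5)*(c^3 - 4*c^2 + 5*c - 2) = (c - 5)*(c - 1)*(c^2 - 3*c + 2) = (c - 5)*(c - 1)^2*(c - 2)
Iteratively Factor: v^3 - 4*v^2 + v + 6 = (v - 2)*(v^2 - 2*v - 3) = (v - 3)*(v - 2)*(v + 1)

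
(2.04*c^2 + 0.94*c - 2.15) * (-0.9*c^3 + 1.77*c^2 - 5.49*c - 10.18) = -1.836*c^5 + 2.7648*c^4 - 7.6008*c^3 - 29.7333*c^2 + 2.2343*c + 21.887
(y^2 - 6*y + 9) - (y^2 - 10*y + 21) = 4*y - 12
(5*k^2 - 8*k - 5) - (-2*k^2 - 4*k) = 7*k^2 - 4*k - 5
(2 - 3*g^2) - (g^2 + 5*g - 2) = -4*g^2 - 5*g + 4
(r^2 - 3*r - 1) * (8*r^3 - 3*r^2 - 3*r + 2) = 8*r^5 - 27*r^4 - 2*r^3 + 14*r^2 - 3*r - 2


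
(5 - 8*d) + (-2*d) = 5 - 10*d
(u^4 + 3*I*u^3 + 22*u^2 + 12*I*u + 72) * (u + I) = u^5 + 4*I*u^4 + 19*u^3 + 34*I*u^2 + 60*u + 72*I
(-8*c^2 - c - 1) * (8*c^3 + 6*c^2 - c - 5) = -64*c^5 - 56*c^4 - 6*c^3 + 35*c^2 + 6*c + 5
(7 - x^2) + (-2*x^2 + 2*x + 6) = -3*x^2 + 2*x + 13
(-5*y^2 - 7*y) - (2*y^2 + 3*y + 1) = -7*y^2 - 10*y - 1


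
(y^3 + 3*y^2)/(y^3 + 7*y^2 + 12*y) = y/(y + 4)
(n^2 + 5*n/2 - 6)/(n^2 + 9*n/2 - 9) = (n + 4)/(n + 6)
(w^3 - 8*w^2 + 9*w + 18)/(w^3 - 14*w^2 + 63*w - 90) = (w + 1)/(w - 5)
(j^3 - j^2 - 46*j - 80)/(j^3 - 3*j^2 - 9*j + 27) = (j^3 - j^2 - 46*j - 80)/(j^3 - 3*j^2 - 9*j + 27)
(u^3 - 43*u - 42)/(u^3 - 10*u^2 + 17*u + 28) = (u + 6)/(u - 4)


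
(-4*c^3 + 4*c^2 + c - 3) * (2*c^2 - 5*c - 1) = -8*c^5 + 28*c^4 - 14*c^3 - 15*c^2 + 14*c + 3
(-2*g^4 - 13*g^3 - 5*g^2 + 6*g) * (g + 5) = -2*g^5 - 23*g^4 - 70*g^3 - 19*g^2 + 30*g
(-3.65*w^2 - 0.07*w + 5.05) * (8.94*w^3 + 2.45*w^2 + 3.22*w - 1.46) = -32.631*w^5 - 9.5683*w^4 + 33.2225*w^3 + 17.4761*w^2 + 16.3632*w - 7.373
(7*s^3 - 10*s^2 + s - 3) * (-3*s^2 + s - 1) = -21*s^5 + 37*s^4 - 20*s^3 + 20*s^2 - 4*s + 3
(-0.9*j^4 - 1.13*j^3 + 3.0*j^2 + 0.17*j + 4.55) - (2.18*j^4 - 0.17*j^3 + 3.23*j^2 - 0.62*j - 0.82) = -3.08*j^4 - 0.96*j^3 - 0.23*j^2 + 0.79*j + 5.37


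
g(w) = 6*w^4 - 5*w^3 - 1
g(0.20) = -1.03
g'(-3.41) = -1126.07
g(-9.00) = 43010.00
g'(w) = 24*w^3 - 15*w^2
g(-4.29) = 2426.03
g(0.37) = -1.14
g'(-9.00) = -18711.00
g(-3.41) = 1008.54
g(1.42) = 9.08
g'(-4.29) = -2170.95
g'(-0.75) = -18.56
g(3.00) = 350.00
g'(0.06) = -0.05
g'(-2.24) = -345.01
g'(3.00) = 513.00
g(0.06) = -1.00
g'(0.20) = -0.41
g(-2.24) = 206.25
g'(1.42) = 38.47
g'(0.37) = -0.84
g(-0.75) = 3.01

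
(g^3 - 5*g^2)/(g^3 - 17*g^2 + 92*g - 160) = g^2/(g^2 - 12*g + 32)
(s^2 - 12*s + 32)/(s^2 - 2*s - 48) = (s - 4)/(s + 6)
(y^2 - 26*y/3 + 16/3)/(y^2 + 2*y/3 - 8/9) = 3*(y - 8)/(3*y + 4)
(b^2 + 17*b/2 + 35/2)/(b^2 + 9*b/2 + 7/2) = (b + 5)/(b + 1)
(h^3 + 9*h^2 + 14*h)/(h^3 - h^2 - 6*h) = (h + 7)/(h - 3)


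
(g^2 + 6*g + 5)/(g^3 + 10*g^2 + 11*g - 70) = (g + 1)/(g^2 + 5*g - 14)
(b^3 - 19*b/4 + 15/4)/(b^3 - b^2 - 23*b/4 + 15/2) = (b - 1)/(b - 2)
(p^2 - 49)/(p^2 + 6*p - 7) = (p - 7)/(p - 1)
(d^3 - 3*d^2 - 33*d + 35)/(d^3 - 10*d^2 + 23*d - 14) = (d + 5)/(d - 2)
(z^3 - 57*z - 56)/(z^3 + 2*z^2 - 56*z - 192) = (z^2 + 8*z + 7)/(z^2 + 10*z + 24)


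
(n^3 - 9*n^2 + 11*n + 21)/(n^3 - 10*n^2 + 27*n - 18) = (n^2 - 6*n - 7)/(n^2 - 7*n + 6)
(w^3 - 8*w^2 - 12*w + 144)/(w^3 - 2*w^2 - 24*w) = (w - 6)/w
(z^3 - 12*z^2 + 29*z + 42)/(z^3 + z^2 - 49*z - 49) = (z - 6)/(z + 7)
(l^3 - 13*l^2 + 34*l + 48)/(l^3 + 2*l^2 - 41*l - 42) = (l - 8)/(l + 7)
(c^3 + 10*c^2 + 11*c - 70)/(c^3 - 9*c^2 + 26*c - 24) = (c^2 + 12*c + 35)/(c^2 - 7*c + 12)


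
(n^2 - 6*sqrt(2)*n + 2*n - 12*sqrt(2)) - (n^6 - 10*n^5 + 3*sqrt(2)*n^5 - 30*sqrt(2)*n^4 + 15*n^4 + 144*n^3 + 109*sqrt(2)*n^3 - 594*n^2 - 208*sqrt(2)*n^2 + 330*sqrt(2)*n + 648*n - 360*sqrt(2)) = -n^6 - 3*sqrt(2)*n^5 + 10*n^5 - 15*n^4 + 30*sqrt(2)*n^4 - 109*sqrt(2)*n^3 - 144*n^3 + 208*sqrt(2)*n^2 + 595*n^2 - 646*n - 336*sqrt(2)*n + 348*sqrt(2)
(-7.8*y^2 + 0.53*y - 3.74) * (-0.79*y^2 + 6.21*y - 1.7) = 6.162*y^4 - 48.8567*y^3 + 19.5059*y^2 - 24.1264*y + 6.358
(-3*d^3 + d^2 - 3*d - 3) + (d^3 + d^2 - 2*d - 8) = -2*d^3 + 2*d^2 - 5*d - 11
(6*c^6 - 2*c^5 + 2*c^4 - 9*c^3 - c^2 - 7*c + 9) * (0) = 0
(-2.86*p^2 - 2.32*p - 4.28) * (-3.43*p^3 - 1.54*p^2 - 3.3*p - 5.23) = 9.8098*p^5 + 12.362*p^4 + 27.6912*p^3 + 29.205*p^2 + 26.2576*p + 22.3844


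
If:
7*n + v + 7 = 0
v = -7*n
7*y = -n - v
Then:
No Solution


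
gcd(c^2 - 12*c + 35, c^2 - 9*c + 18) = 1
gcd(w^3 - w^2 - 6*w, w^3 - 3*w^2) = w^2 - 3*w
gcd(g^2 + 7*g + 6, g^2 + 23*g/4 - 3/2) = g + 6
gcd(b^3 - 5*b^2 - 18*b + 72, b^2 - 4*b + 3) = b - 3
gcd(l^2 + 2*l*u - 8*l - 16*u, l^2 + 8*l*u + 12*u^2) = l + 2*u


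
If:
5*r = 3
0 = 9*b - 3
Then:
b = 1/3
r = 3/5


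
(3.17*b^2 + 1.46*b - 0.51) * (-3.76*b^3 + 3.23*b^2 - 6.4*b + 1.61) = -11.9192*b^5 + 4.7495*b^4 - 13.6546*b^3 - 5.8876*b^2 + 5.6146*b - 0.8211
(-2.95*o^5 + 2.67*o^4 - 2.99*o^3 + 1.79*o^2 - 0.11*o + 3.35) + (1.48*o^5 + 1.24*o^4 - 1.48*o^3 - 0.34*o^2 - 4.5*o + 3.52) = -1.47*o^5 + 3.91*o^4 - 4.47*o^3 + 1.45*o^2 - 4.61*o + 6.87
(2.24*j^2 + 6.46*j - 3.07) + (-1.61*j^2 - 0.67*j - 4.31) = 0.63*j^2 + 5.79*j - 7.38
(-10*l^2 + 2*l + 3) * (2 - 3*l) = 30*l^3 - 26*l^2 - 5*l + 6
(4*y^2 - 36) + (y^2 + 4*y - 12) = 5*y^2 + 4*y - 48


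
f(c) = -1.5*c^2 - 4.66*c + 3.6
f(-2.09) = 6.79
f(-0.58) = 5.80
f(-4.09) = -2.43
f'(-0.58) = -2.92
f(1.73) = -8.95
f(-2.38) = 6.19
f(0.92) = -1.96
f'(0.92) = -7.42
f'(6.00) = -22.66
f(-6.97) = -36.79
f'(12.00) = -40.66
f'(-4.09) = 7.61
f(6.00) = -78.36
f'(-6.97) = 16.25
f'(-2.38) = 2.48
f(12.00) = -268.32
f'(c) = -3.0*c - 4.66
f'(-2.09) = 1.61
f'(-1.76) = 0.62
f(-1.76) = 7.16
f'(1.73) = -9.85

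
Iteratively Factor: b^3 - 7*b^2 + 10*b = (b - 5)*(b^2 - 2*b) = (b - 5)*(b - 2)*(b)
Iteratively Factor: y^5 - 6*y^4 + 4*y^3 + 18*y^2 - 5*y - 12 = (y - 3)*(y^4 - 3*y^3 - 5*y^2 + 3*y + 4) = (y - 3)*(y + 1)*(y^3 - 4*y^2 - y + 4) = (y - 4)*(y - 3)*(y + 1)*(y^2 - 1) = (y - 4)*(y - 3)*(y + 1)^2*(y - 1)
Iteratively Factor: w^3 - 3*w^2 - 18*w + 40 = (w - 5)*(w^2 + 2*w - 8) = (w - 5)*(w + 4)*(w - 2)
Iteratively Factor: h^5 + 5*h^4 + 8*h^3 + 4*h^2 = (h)*(h^4 + 5*h^3 + 8*h^2 + 4*h) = h^2*(h^3 + 5*h^2 + 8*h + 4) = h^2*(h + 2)*(h^2 + 3*h + 2) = h^2*(h + 1)*(h + 2)*(h + 2)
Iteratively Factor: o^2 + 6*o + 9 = (o + 3)*(o + 3)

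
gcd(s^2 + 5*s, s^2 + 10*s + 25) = s + 5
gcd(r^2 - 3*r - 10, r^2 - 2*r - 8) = r + 2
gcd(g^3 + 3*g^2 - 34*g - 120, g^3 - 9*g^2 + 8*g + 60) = g - 6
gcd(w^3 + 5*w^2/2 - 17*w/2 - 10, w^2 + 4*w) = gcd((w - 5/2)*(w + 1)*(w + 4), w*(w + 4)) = w + 4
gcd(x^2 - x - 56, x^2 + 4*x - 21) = x + 7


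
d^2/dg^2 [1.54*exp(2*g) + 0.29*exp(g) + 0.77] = (6.16*exp(g) + 0.29)*exp(g)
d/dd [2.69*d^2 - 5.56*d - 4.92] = 5.38*d - 5.56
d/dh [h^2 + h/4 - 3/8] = 2*h + 1/4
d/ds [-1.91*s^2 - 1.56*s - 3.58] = -3.82*s - 1.56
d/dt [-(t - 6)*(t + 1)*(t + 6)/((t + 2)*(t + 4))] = (-t^4 - 12*t^3 - 66*t^2 - 88*t + 72)/(t^4 + 12*t^3 + 52*t^2 + 96*t + 64)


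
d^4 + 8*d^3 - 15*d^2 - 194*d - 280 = (d - 5)*(d + 2)*(d + 4)*(d + 7)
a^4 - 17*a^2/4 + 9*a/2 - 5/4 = (a - 1)^2*(a - 1/2)*(a + 5/2)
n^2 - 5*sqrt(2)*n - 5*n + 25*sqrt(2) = (n - 5)*(n - 5*sqrt(2))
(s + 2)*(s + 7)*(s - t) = s^3 - s^2*t + 9*s^2 - 9*s*t + 14*s - 14*t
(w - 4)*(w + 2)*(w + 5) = w^3 + 3*w^2 - 18*w - 40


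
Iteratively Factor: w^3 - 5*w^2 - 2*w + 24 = (w - 4)*(w^2 - w - 6) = (w - 4)*(w + 2)*(w - 3)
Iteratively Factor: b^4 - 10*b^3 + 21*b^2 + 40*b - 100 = (b - 5)*(b^3 - 5*b^2 - 4*b + 20) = (b - 5)*(b - 2)*(b^2 - 3*b - 10) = (b - 5)^2*(b - 2)*(b + 2)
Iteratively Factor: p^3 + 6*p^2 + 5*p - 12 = (p + 4)*(p^2 + 2*p - 3) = (p + 3)*(p + 4)*(p - 1)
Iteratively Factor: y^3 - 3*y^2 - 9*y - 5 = (y + 1)*(y^2 - 4*y - 5) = (y - 5)*(y + 1)*(y + 1)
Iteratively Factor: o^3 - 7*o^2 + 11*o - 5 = (o - 1)*(o^2 - 6*o + 5) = (o - 1)^2*(o - 5)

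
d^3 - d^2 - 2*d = d*(d - 2)*(d + 1)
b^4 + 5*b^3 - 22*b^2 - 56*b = b*(b - 4)*(b + 2)*(b + 7)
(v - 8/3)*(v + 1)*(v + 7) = v^3 + 16*v^2/3 - 43*v/3 - 56/3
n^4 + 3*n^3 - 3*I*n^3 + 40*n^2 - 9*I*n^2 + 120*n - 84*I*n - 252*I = (n + 3)*(n - 7*I)*(n - 2*I)*(n + 6*I)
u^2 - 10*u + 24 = (u - 6)*(u - 4)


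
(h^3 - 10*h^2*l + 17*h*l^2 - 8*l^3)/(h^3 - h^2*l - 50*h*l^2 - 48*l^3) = (h^2 - 2*h*l + l^2)/(h^2 + 7*h*l + 6*l^2)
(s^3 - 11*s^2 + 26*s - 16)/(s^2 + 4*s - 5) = (s^2 - 10*s + 16)/(s + 5)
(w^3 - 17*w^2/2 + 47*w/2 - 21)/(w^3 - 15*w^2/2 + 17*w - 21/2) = (w - 2)/(w - 1)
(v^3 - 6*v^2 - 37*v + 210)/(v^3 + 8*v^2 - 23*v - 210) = (v - 7)/(v + 7)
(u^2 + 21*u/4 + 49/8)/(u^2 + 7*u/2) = (u + 7/4)/u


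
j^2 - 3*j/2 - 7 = (j - 7/2)*(j + 2)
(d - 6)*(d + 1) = d^2 - 5*d - 6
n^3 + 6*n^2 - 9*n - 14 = (n - 2)*(n + 1)*(n + 7)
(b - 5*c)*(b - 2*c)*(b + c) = b^3 - 6*b^2*c + 3*b*c^2 + 10*c^3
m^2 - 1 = (m - 1)*(m + 1)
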